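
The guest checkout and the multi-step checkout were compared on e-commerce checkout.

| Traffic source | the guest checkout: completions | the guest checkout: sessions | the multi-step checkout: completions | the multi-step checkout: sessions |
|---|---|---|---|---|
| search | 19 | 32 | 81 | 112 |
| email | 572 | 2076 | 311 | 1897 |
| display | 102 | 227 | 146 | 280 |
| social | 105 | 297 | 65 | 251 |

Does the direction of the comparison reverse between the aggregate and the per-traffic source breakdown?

No

Search: the guest checkout 19/32 = 59.4%, the multi-step checkout 81/112 = 72.3% → the multi-step checkout
Email: the guest checkout 572/2076 = 27.6%, the multi-step checkout 311/1897 = 16.4% → the guest checkout
Display: the guest checkout 102/227 = 44.9%, the multi-step checkout 146/280 = 52.1% → the multi-step checkout
Social: the guest checkout 105/297 = 35.4%, the multi-step checkout 65/251 = 25.9% → the guest checkout
Overall: the guest checkout 798/2632 = 30.3%, the multi-step checkout 603/2540 = 23.7% → the guest checkout
Neither sweeps: the guest checkout wins 2 of 4 groups, the multi-step checkout wins 2. The guest checkout wins overall but not every group — no Simpson reversal.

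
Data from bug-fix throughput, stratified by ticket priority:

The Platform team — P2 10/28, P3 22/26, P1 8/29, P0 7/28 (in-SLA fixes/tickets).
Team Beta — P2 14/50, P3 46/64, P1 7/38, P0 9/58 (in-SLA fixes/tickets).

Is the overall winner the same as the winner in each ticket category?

Yes

P2: the Platform team 10/28 = 35.7%, Team Beta 14/50 = 28.0% → the Platform team
P3: the Platform team 22/26 = 84.6%, Team Beta 46/64 = 71.9% → the Platform team
P1: the Platform team 8/29 = 27.6%, Team Beta 7/38 = 18.4% → the Platform team
P0: the Platform team 7/28 = 25.0%, Team Beta 9/58 = 15.5% → the Platform team
Overall: the Platform team 47/111 = 42.3%, Team Beta 76/210 = 36.2% → the Platform team
The Platform team wins overall and in every ticket group — no reversal.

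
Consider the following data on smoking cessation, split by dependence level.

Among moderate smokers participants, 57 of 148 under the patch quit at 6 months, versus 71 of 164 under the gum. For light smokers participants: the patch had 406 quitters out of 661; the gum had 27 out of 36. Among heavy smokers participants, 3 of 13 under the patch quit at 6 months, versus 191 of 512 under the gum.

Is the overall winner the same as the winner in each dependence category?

No

Moderate smokers: the patch 57/148 = 38.5%, the gum 71/164 = 43.3% → the gum
Light smokers: the patch 406/661 = 61.4%, the gum 27/36 = 75.0% → the gum
Heavy smokers: the patch 3/13 = 23.1%, the gum 191/512 = 37.3% → the gum
Overall: the patch 466/822 = 56.7%, the gum 289/712 = 40.6% → the patch
The gum wins each dependence group but the patch wins overall — the comparison reverses. The gum's participants skew toward heavy smokers, which has a lower base rate.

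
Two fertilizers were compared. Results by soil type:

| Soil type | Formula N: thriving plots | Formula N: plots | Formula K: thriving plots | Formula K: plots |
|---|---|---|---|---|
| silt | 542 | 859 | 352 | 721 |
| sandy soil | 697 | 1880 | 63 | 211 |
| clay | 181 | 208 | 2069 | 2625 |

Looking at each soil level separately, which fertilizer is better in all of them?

Formula N

Silt: Formula N 542/859 = 63.1%, Formula K 352/721 = 48.8% → Formula N
Sandy soil: Formula N 697/1880 = 37.1%, Formula K 63/211 = 29.9% → Formula N
Clay: Formula N 181/208 = 87.0%, Formula K 2069/2625 = 78.8% → Formula N
Formula N has the higher rate in all 3 groups.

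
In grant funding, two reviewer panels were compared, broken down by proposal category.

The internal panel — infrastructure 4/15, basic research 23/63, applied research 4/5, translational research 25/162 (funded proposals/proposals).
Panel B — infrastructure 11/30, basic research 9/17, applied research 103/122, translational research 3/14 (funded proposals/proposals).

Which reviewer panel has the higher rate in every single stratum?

Panel B

Infrastructure: the internal panel 4/15 = 26.7%, Panel B 11/30 = 36.7% → Panel B
Basic research: the internal panel 23/63 = 36.5%, Panel B 9/17 = 52.9% → Panel B
Applied research: the internal panel 4/5 = 80.0%, Panel B 103/122 = 84.4% → Panel B
Translational research: the internal panel 25/162 = 15.4%, Panel B 3/14 = 21.4% → Panel B
Panel B has the higher rate in all 4 groups.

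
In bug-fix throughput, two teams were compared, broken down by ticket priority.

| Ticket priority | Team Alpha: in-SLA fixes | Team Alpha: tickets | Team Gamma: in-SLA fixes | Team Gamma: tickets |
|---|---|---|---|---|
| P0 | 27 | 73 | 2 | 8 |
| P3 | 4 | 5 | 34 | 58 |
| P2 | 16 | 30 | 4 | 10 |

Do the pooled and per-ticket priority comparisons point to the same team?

P0: Team Alpha 27/73 = 37.0%, Team Gamma 2/8 = 25.0% → Team Alpha
P3: Team Alpha 4/5 = 80.0%, Team Gamma 34/58 = 58.6% → Team Alpha
P2: Team Alpha 16/30 = 53.3%, Team Gamma 4/10 = 40.0% → Team Alpha
Overall: Team Alpha 47/108 = 43.5%, Team Gamma 40/76 = 52.6% → Team Gamma
Team Alpha wins each ticket group but Team Gamma wins overall — the comparison reverses. Team Alpha's tickets skew toward P0, which has a lower base rate.

No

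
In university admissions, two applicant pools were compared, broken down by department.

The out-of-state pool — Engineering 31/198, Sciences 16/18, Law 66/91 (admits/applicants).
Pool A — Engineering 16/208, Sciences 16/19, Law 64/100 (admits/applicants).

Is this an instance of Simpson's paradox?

Engineering: the out-of-state pool 31/198 = 15.7%, Pool A 16/208 = 7.7% → the out-of-state pool
Sciences: the out-of-state pool 16/18 = 88.9%, Pool A 16/19 = 84.2% → the out-of-state pool
Law: the out-of-state pool 66/91 = 72.5%, Pool A 64/100 = 64.0% → the out-of-state pool
Overall: the out-of-state pool 113/307 = 36.8%, Pool A 96/327 = 29.4% → the out-of-state pool
The out-of-state pool wins overall and in every department group — no reversal.

No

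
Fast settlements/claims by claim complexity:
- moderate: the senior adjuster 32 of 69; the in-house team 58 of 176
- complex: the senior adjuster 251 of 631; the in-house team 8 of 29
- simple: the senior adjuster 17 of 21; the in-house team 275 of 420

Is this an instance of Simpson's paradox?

Moderate: the senior adjuster 32/69 = 46.4%, the in-house team 58/176 = 33.0% → the senior adjuster
Complex: the senior adjuster 251/631 = 39.8%, the in-house team 8/29 = 27.6% → the senior adjuster
Simple: the senior adjuster 17/21 = 81.0%, the in-house team 275/420 = 65.5% → the senior adjuster
Overall: the senior adjuster 300/721 = 41.6%, the in-house team 341/625 = 54.6% → the in-house team
The senior adjuster wins each claim group but the in-house team wins overall — the comparison reverses. The senior adjuster's claims skew toward complex, which has a lower base rate.

Yes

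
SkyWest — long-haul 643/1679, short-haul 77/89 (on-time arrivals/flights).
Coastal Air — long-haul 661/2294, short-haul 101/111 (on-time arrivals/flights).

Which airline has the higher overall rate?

SkyWest

Long-haul: SkyWest 643/1679 = 38.3%, Coastal Air 661/2294 = 28.8% → SkyWest
Short-haul: SkyWest 77/89 = 86.5%, Coastal Air 101/111 = 91.0% → Coastal Air
Overall: SkyWest 720/1768 = 40.7%, Coastal Air 762/2405 = 31.7% → SkyWest
(Neither sweeps every route group, but SkyWest has the higher pooled rate.)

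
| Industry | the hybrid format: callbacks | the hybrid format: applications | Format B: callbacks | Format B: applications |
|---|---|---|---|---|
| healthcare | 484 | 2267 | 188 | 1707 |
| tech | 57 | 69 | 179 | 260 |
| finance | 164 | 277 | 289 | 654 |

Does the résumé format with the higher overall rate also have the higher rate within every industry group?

Yes

Healthcare: the hybrid format 484/2267 = 21.3%, Format B 188/1707 = 11.0% → the hybrid format
Tech: the hybrid format 57/69 = 82.6%, Format B 179/260 = 68.8% → the hybrid format
Finance: the hybrid format 164/277 = 59.2%, Format B 289/654 = 44.2% → the hybrid format
Overall: the hybrid format 705/2613 = 27.0%, Format B 656/2621 = 25.0% → the hybrid format
The hybrid format wins overall and in every industry group — no reversal.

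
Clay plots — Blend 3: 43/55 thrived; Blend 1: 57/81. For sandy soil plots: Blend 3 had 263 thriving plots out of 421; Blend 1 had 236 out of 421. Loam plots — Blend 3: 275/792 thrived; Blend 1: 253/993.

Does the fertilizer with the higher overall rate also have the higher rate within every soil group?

Clay: Blend 3 43/55 = 78.2%, Blend 1 57/81 = 70.4% → Blend 3
Sandy soil: Blend 3 263/421 = 62.5%, Blend 1 236/421 = 56.1% → Blend 3
Loam: Blend 3 275/792 = 34.7%, Blend 1 253/993 = 25.5% → Blend 3
Overall: Blend 3 581/1268 = 45.8%, Blend 1 546/1495 = 36.5% → Blend 3
Blend 3 wins overall and in every soil group — no reversal.

Yes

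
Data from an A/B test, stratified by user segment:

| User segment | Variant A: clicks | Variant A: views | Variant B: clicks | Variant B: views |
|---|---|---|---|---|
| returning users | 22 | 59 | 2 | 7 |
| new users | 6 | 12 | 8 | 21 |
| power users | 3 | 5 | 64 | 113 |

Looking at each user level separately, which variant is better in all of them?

Variant A

Returning users: Variant A 22/59 = 37.3%, Variant B 2/7 = 28.6% → Variant A
New users: Variant A 6/12 = 50.0%, Variant B 8/21 = 38.1% → Variant A
Power users: Variant A 3/5 = 60.0%, Variant B 64/113 = 56.6% → Variant A
Variant A has the higher rate in all 3 groups.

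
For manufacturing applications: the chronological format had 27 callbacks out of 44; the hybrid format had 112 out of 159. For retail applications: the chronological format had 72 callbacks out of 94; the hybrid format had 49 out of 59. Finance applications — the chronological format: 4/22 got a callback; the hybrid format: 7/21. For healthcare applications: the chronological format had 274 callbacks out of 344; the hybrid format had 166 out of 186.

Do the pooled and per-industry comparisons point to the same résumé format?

Manufacturing: the chronological format 27/44 = 61.4%, the hybrid format 112/159 = 70.4% → the hybrid format
Retail: the chronological format 72/94 = 76.6%, the hybrid format 49/59 = 83.1% → the hybrid format
Finance: the chronological format 4/22 = 18.2%, the hybrid format 7/21 = 33.3% → the hybrid format
Healthcare: the chronological format 274/344 = 79.7%, the hybrid format 166/186 = 89.2% → the hybrid format
Overall: the chronological format 377/504 = 74.8%, the hybrid format 334/425 = 78.6% → the hybrid format
The hybrid format wins overall and in every industry group — no reversal.

Yes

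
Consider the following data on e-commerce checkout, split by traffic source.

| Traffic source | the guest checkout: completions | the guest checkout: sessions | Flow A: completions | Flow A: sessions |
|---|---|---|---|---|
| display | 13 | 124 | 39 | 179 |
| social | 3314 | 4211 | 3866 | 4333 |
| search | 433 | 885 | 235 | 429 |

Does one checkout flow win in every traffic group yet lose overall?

Display: the guest checkout 13/124 = 10.5%, Flow A 39/179 = 21.8% → Flow A
Social: the guest checkout 3314/4211 = 78.7%, Flow A 3866/4333 = 89.2% → Flow A
Search: the guest checkout 433/885 = 48.9%, Flow A 235/429 = 54.8% → Flow A
Overall: the guest checkout 3760/5220 = 72.0%, Flow A 4140/4941 = 83.8% → Flow A
Flow A wins overall and in every traffic group — no reversal.

No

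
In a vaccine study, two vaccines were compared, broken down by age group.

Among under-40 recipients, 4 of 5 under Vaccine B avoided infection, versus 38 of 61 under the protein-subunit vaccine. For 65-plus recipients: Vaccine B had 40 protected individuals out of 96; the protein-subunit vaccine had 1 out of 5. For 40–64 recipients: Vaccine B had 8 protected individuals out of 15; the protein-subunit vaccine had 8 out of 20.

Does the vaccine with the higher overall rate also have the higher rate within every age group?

No

Under-40: Vaccine B 4/5 = 80.0%, the protein-subunit vaccine 38/61 = 62.3% → Vaccine B
65-plus: Vaccine B 40/96 = 41.7%, the protein-subunit vaccine 1/5 = 20.0% → Vaccine B
40–64: Vaccine B 8/15 = 53.3%, the protein-subunit vaccine 8/20 = 40.0% → Vaccine B
Overall: Vaccine B 52/116 = 44.8%, the protein-subunit vaccine 47/86 = 54.7% → the protein-subunit vaccine
Vaccine B wins each age group but the protein-subunit vaccine wins overall — the comparison reverses. Vaccine B's recipients skew toward 65-plus, which has a lower base rate.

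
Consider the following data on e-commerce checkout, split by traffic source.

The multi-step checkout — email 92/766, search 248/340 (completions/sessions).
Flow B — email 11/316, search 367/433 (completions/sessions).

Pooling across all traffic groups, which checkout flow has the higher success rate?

Email: the multi-step checkout 92/766 = 12.0%, Flow B 11/316 = 3.5% → the multi-step checkout
Search: the multi-step checkout 248/340 = 72.9%, Flow B 367/433 = 84.8% → Flow B
Overall: the multi-step checkout 340/1106 = 30.7%, Flow B 378/749 = 50.5% → Flow B
(Neither sweeps every traffic group, but Flow B has the higher pooled rate.)

Flow B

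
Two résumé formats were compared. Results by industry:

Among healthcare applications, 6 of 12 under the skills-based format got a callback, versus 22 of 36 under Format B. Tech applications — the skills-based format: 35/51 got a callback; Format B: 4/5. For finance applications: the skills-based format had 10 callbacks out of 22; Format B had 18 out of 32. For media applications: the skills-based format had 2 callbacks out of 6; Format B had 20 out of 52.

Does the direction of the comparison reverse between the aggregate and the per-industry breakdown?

Healthcare: the skills-based format 6/12 = 50.0%, Format B 22/36 = 61.1% → Format B
Tech: the skills-based format 35/51 = 68.6%, Format B 4/5 = 80.0% → Format B
Finance: the skills-based format 10/22 = 45.5%, Format B 18/32 = 56.2% → Format B
Media: the skills-based format 2/6 = 33.3%, Format B 20/52 = 38.5% → Format B
Overall: the skills-based format 53/91 = 58.2%, Format B 64/125 = 51.2% → the skills-based format
Format B wins each industry group but the skills-based format wins overall — the comparison reverses. Format B's applications skew toward media, which has a lower base rate.

Yes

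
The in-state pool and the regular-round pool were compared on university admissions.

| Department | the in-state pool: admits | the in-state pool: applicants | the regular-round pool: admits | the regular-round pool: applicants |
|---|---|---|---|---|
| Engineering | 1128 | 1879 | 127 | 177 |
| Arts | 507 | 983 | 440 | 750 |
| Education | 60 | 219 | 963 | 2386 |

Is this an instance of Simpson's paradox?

Yes

Engineering: the in-state pool 1128/1879 = 60.0%, the regular-round pool 127/177 = 71.8% → the regular-round pool
Arts: the in-state pool 507/983 = 51.6%, the regular-round pool 440/750 = 58.7% → the regular-round pool
Education: the in-state pool 60/219 = 27.4%, the regular-round pool 963/2386 = 40.4% → the regular-round pool
Overall: the in-state pool 1695/3081 = 55.0%, the regular-round pool 1530/3313 = 46.2% → the in-state pool
The regular-round pool wins each department group but the in-state pool wins overall — the comparison reverses. The regular-round pool's applicants skew toward Education, which has a lower base rate.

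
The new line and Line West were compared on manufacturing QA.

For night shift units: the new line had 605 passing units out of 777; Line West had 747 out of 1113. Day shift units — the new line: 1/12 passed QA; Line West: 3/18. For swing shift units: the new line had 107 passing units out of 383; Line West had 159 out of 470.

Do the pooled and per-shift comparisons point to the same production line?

Night shift: the new line 605/777 = 77.9%, Line West 747/1113 = 67.1% → the new line
Day shift: the new line 1/12 = 8.3%, Line West 3/18 = 16.7% → Line West
Swing shift: the new line 107/383 = 27.9%, Line West 159/470 = 33.8% → Line West
Overall: the new line 713/1172 = 60.8%, Line West 909/1601 = 56.8% → the new line
Neither sweeps: the new line wins 1 of 3 groups, Line West wins 2. The new line wins overall but not every group — no Simpson reversal.

No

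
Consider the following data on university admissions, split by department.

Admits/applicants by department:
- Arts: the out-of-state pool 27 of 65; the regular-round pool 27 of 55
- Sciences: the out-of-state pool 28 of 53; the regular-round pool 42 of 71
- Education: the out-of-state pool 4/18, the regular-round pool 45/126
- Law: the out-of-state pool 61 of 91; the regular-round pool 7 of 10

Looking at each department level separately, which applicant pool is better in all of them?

Arts: the out-of-state pool 27/65 = 41.5%, the regular-round pool 27/55 = 49.1% → the regular-round pool
Sciences: the out-of-state pool 28/53 = 52.8%, the regular-round pool 42/71 = 59.2% → the regular-round pool
Education: the out-of-state pool 4/18 = 22.2%, the regular-round pool 45/126 = 35.7% → the regular-round pool
Law: the out-of-state pool 61/91 = 67.0%, the regular-round pool 7/10 = 70.0% → the regular-round pool
The regular-round pool has the higher rate in all 4 groups.

the regular-round pool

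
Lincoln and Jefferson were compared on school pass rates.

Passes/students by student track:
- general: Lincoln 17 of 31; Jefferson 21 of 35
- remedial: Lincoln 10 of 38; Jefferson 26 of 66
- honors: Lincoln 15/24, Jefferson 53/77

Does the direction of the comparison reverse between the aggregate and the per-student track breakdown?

No

General: Lincoln 17/31 = 54.8%, Jefferson 21/35 = 60.0% → Jefferson
Remedial: Lincoln 10/38 = 26.3%, Jefferson 26/66 = 39.4% → Jefferson
Honors: Lincoln 15/24 = 62.5%, Jefferson 53/77 = 68.8% → Jefferson
Overall: Lincoln 42/93 = 45.2%, Jefferson 100/178 = 56.2% → Jefferson
Jefferson wins overall and in every student group — no reversal.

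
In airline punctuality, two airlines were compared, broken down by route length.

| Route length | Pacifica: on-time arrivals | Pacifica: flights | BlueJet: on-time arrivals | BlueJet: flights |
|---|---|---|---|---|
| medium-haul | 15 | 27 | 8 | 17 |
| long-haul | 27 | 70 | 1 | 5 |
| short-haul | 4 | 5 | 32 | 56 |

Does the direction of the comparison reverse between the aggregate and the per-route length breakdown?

Yes

Medium-haul: Pacifica 15/27 = 55.6%, BlueJet 8/17 = 47.1% → Pacifica
Long-haul: Pacifica 27/70 = 38.6%, BlueJet 1/5 = 20.0% → Pacifica
Short-haul: Pacifica 4/5 = 80.0%, BlueJet 32/56 = 57.1% → Pacifica
Overall: Pacifica 46/102 = 45.1%, BlueJet 41/78 = 52.6% → BlueJet
Pacifica wins each route group but BlueJet wins overall — the comparison reverses. Pacifica's flights skew toward long-haul, which has a lower base rate.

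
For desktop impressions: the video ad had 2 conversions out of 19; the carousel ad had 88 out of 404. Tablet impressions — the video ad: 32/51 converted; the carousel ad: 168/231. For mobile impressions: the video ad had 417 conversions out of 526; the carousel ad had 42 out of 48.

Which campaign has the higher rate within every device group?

Desktop: the video ad 2/19 = 10.5%, the carousel ad 88/404 = 21.8% → the carousel ad
Tablet: the video ad 32/51 = 62.7%, the carousel ad 168/231 = 72.7% → the carousel ad
Mobile: the video ad 417/526 = 79.3%, the carousel ad 42/48 = 87.5% → the carousel ad
The carousel ad has the higher rate in all 3 groups.

the carousel ad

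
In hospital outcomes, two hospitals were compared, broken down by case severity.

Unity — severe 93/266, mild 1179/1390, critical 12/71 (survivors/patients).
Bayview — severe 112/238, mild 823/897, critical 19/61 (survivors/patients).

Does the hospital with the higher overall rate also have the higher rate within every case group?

Yes

Severe: Unity 93/266 = 35.0%, Bayview 112/238 = 47.1% → Bayview
Mild: Unity 1179/1390 = 84.8%, Bayview 823/897 = 91.8% → Bayview
Critical: Unity 12/71 = 16.9%, Bayview 19/61 = 31.1% → Bayview
Overall: Unity 1284/1727 = 74.3%, Bayview 954/1196 = 79.8% → Bayview
Bayview wins overall and in every case group — no reversal.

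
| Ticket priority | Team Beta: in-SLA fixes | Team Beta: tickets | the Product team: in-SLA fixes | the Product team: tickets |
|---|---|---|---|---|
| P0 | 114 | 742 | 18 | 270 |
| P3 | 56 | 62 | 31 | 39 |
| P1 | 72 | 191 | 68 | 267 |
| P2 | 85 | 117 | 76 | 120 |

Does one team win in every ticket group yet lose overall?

P0: Team Beta 114/742 = 15.4%, the Product team 18/270 = 6.7% → Team Beta
P3: Team Beta 56/62 = 90.3%, the Product team 31/39 = 79.5% → Team Beta
P1: Team Beta 72/191 = 37.7%, the Product team 68/267 = 25.5% → Team Beta
P2: Team Beta 85/117 = 72.6%, the Product team 76/120 = 63.3% → Team Beta
Overall: Team Beta 327/1112 = 29.4%, the Product team 193/696 = 27.7% → Team Beta
Team Beta wins overall and in every ticket group — no reversal.

No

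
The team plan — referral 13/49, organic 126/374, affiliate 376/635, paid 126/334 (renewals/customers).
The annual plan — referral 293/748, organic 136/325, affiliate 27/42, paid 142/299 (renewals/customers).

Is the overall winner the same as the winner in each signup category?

Referral: the team plan 13/49 = 26.5%, the annual plan 293/748 = 39.2% → the annual plan
Organic: the team plan 126/374 = 33.7%, the annual plan 136/325 = 41.8% → the annual plan
Affiliate: the team plan 376/635 = 59.2%, the annual plan 27/42 = 64.3% → the annual plan
Paid: the team plan 126/334 = 37.7%, the annual plan 142/299 = 47.5% → the annual plan
Overall: the team plan 641/1392 = 46.0%, the annual plan 598/1414 = 42.3% → the team plan
The annual plan wins each signup group but the team plan wins overall — the comparison reverses. The annual plan's customers skew toward referral, which has a lower base rate.

No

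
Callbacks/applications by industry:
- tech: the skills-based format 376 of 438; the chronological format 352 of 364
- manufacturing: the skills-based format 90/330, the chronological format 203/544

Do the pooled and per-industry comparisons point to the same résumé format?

Tech: the skills-based format 376/438 = 85.8%, the chronological format 352/364 = 96.7% → the chronological format
Manufacturing: the skills-based format 90/330 = 27.3%, the chronological format 203/544 = 37.3% → the chronological format
Overall: the skills-based format 466/768 = 60.7%, the chronological format 555/908 = 61.1% → the chronological format
The chronological format wins overall and in every industry group — no reversal.

Yes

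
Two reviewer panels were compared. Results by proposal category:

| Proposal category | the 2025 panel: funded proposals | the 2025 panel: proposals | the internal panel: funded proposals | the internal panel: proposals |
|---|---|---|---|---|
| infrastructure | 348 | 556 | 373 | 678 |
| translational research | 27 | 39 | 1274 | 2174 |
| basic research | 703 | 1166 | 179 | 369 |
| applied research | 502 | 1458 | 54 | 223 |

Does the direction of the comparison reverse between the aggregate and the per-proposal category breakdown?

Infrastructure: the 2025 panel 348/556 = 62.6%, the internal panel 373/678 = 55.0% → the 2025 panel
Translational research: the 2025 panel 27/39 = 69.2%, the internal panel 1274/2174 = 58.6% → the 2025 panel
Basic research: the 2025 panel 703/1166 = 60.3%, the internal panel 179/369 = 48.5% → the 2025 panel
Applied research: the 2025 panel 502/1458 = 34.4%, the internal panel 54/223 = 24.2% → the 2025 panel
Overall: the 2025 panel 1580/3219 = 49.1%, the internal panel 1880/3444 = 54.6% → the internal panel
The 2025 panel wins each proposal group but the internal panel wins overall — the comparison reverses. The 2025 panel's proposals skew toward applied research, which has a lower base rate.

Yes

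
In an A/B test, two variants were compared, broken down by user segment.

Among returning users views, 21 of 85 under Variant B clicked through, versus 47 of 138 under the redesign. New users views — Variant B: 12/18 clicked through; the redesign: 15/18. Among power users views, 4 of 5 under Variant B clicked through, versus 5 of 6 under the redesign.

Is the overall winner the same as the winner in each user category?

Yes

Returning users: Variant B 21/85 = 24.7%, the redesign 47/138 = 34.1% → the redesign
New users: Variant B 12/18 = 66.7%, the redesign 15/18 = 83.3% → the redesign
Power users: Variant B 4/5 = 80.0%, the redesign 5/6 = 83.3% → the redesign
Overall: Variant B 37/108 = 34.3%, the redesign 67/162 = 41.4% → the redesign
The redesign wins overall and in every user group — no reversal.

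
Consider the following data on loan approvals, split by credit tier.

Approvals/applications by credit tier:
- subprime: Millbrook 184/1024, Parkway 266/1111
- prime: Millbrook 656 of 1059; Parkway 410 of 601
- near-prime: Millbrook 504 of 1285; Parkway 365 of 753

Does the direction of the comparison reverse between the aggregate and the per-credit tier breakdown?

Subprime: Millbrook 184/1024 = 18.0%, Parkway 266/1111 = 23.9% → Parkway
Prime: Millbrook 656/1059 = 61.9%, Parkway 410/601 = 68.2% → Parkway
Near-prime: Millbrook 504/1285 = 39.2%, Parkway 365/753 = 48.5% → Parkway
Overall: Millbrook 1344/3368 = 39.9%, Parkway 1041/2465 = 42.2% → Parkway
Parkway wins overall and in every credit group — no reversal.

No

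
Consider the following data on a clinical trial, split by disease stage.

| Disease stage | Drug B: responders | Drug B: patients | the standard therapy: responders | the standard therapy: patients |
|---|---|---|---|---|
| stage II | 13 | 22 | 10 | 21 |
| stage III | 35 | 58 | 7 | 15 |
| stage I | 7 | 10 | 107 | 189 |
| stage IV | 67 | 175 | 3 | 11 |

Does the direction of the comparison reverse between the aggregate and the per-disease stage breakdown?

Yes

Stage II: Drug B 13/22 = 59.1%, the standard therapy 10/21 = 47.6% → Drug B
Stage III: Drug B 35/58 = 60.3%, the standard therapy 7/15 = 46.7% → Drug B
Stage I: Drug B 7/10 = 70.0%, the standard therapy 107/189 = 56.6% → Drug B
Stage IV: Drug B 67/175 = 38.3%, the standard therapy 3/11 = 27.3% → Drug B
Overall: Drug B 122/265 = 46.0%, the standard therapy 127/236 = 53.8% → the standard therapy
Drug B wins each disease group but the standard therapy wins overall — the comparison reverses. Drug B's patients skew toward stage IV, which has a lower base rate.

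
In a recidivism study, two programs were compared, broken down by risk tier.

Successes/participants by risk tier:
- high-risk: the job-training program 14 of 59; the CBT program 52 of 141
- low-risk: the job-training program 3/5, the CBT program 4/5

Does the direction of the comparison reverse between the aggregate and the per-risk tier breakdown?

No

High-risk: the job-training program 14/59 = 23.7%, the CBT program 52/141 = 36.9% → the CBT program
Low-risk: the job-training program 3/5 = 60.0%, the CBT program 4/5 = 80.0% → the CBT program
Overall: the job-training program 17/64 = 26.6%, the CBT program 56/146 = 38.4% → the CBT program
The CBT program wins overall and in every risk group — no reversal.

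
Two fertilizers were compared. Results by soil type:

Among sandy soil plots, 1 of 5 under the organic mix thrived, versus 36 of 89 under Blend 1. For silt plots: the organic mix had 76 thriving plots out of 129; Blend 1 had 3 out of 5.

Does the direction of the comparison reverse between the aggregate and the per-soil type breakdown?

Sandy soil: the organic mix 1/5 = 20.0%, Blend 1 36/89 = 40.4% → Blend 1
Silt: the organic mix 76/129 = 58.9%, Blend 1 3/5 = 60.0% → Blend 1
Overall: the organic mix 77/134 = 57.5%, Blend 1 39/94 = 41.5% → the organic mix
Blend 1 wins each soil group but the organic mix wins overall — the comparison reverses. Blend 1's plots skew toward sandy soil, which has a lower base rate.

Yes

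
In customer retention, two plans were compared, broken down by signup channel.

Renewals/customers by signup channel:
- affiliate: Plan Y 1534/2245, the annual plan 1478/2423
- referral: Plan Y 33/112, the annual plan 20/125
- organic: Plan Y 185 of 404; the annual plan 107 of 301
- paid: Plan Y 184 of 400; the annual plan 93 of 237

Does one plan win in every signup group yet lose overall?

Affiliate: Plan Y 1534/2245 = 68.3%, the annual plan 1478/2423 = 61.0% → Plan Y
Referral: Plan Y 33/112 = 29.5%, the annual plan 20/125 = 16.0% → Plan Y
Organic: Plan Y 185/404 = 45.8%, the annual plan 107/301 = 35.5% → Plan Y
Paid: Plan Y 184/400 = 46.0%, the annual plan 93/237 = 39.2% → Plan Y
Overall: Plan Y 1936/3161 = 61.2%, the annual plan 1698/3086 = 55.0% → Plan Y
Plan Y wins overall and in every signup group — no reversal.

No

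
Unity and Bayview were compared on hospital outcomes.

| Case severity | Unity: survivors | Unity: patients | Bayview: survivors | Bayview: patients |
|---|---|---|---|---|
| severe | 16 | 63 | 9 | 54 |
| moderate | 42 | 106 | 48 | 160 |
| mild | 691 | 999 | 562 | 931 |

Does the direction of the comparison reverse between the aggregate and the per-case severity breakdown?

Severe: Unity 16/63 = 25.4%, Bayview 9/54 = 16.7% → Unity
Moderate: Unity 42/106 = 39.6%, Bayview 48/160 = 30.0% → Unity
Mild: Unity 691/999 = 69.2%, Bayview 562/931 = 60.4% → Unity
Overall: Unity 749/1168 = 64.1%, Bayview 619/1145 = 54.1% → Unity
Unity wins overall and in every case group — no reversal.

No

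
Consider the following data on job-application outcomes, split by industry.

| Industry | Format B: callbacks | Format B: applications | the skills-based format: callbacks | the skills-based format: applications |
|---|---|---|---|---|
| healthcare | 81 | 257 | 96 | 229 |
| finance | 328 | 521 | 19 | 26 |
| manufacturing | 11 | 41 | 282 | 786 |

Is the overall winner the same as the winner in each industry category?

Healthcare: Format B 81/257 = 31.5%, the skills-based format 96/229 = 41.9% → the skills-based format
Finance: Format B 328/521 = 63.0%, the skills-based format 19/26 = 73.1% → the skills-based format
Manufacturing: Format B 11/41 = 26.8%, the skills-based format 282/786 = 35.9% → the skills-based format
Overall: Format B 420/819 = 51.3%, the skills-based format 397/1041 = 38.1% → Format B
The skills-based format wins each industry group but Format B wins overall — the comparison reverses. The skills-based format's applications skew toward manufacturing, which has a lower base rate.

No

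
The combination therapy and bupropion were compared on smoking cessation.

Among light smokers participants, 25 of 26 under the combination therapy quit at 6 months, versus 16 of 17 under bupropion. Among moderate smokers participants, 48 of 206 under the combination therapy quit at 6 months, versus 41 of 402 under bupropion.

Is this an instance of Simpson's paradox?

No

Light smokers: the combination therapy 25/26 = 96.2%, bupropion 16/17 = 94.1% → the combination therapy
Moderate smokers: the combination therapy 48/206 = 23.3%, bupropion 41/402 = 10.2% → the combination therapy
Overall: the combination therapy 73/232 = 31.5%, bupropion 57/419 = 13.6% → the combination therapy
The combination therapy wins overall and in every dependence group — no reversal.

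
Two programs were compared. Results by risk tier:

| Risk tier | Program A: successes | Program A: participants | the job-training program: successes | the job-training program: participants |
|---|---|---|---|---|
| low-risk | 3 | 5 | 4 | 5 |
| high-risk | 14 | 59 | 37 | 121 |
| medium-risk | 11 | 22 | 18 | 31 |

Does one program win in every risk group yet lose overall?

No

Low-risk: Program A 3/5 = 60.0%, the job-training program 4/5 = 80.0% → the job-training program
High-risk: Program A 14/59 = 23.7%, the job-training program 37/121 = 30.6% → the job-training program
Medium-risk: Program A 11/22 = 50.0%, the job-training program 18/31 = 58.1% → the job-training program
Overall: Program A 28/86 = 32.6%, the job-training program 59/157 = 37.6% → the job-training program
The job-training program wins overall and in every risk group — no reversal.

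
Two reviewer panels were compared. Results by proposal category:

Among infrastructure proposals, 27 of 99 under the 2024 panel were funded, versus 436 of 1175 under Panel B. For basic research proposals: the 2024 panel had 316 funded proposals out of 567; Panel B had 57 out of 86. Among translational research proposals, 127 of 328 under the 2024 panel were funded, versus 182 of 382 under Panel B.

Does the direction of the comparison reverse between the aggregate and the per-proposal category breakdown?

Infrastructure: the 2024 panel 27/99 = 27.3%, Panel B 436/1175 = 37.1% → Panel B
Basic research: the 2024 panel 316/567 = 55.7%, Panel B 57/86 = 66.3% → Panel B
Translational research: the 2024 panel 127/328 = 38.7%, Panel B 182/382 = 47.6% → Panel B
Overall: the 2024 panel 470/994 = 47.3%, Panel B 675/1643 = 41.1% → the 2024 panel
Panel B wins each proposal group but the 2024 panel wins overall — the comparison reverses. Panel B's proposals skew toward infrastructure, which has a lower base rate.

Yes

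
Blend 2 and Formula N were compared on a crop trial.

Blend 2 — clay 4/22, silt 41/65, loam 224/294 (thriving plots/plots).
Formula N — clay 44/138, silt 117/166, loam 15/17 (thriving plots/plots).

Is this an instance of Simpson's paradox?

Clay: Blend 2 4/22 = 18.2%, Formula N 44/138 = 31.9% → Formula N
Silt: Blend 2 41/65 = 63.1%, Formula N 117/166 = 70.5% → Formula N
Loam: Blend 2 224/294 = 76.2%, Formula N 15/17 = 88.2% → Formula N
Overall: Blend 2 269/381 = 70.6%, Formula N 176/321 = 54.8% → Blend 2
Formula N wins each soil group but Blend 2 wins overall — the comparison reverses. Formula N's plots skew toward clay, which has a lower base rate.

Yes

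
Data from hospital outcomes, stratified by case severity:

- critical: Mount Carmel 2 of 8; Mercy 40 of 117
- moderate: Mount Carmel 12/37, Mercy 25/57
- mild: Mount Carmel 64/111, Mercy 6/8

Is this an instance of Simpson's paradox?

Critical: Mount Carmel 2/8 = 25.0%, Mercy 40/117 = 34.2% → Mercy
Moderate: Mount Carmel 12/37 = 32.4%, Mercy 25/57 = 43.9% → Mercy
Mild: Mount Carmel 64/111 = 57.7%, Mercy 6/8 = 75.0% → Mercy
Overall: Mount Carmel 78/156 = 50.0%, Mercy 71/182 = 39.0% → Mount Carmel
Mercy wins each case group but Mount Carmel wins overall — the comparison reverses. Mercy's patients skew toward critical, which has a lower base rate.

Yes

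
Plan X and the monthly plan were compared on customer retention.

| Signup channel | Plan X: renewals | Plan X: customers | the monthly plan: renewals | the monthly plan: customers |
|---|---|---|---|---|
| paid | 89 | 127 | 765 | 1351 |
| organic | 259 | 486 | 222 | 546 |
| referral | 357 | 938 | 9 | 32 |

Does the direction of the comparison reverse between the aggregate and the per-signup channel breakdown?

Yes

Paid: Plan X 89/127 = 70.1%, the monthly plan 765/1351 = 56.6% → Plan X
Organic: Plan X 259/486 = 53.3%, the monthly plan 222/546 = 40.7% → Plan X
Referral: Plan X 357/938 = 38.1%, the monthly plan 9/32 = 28.1% → Plan X
Overall: Plan X 705/1551 = 45.5%, the monthly plan 996/1929 = 51.6% → the monthly plan
Plan X wins each signup group but the monthly plan wins overall — the comparison reverses. Plan X's customers skew toward referral, which has a lower base rate.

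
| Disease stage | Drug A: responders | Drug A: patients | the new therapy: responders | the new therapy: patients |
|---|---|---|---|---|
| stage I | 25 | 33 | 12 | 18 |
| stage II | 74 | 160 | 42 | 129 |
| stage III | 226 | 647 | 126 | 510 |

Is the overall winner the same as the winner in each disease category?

Yes

Stage I: Drug A 25/33 = 75.8%, the new therapy 12/18 = 66.7% → Drug A
Stage II: Drug A 74/160 = 46.2%, the new therapy 42/129 = 32.6% → Drug A
Stage III: Drug A 226/647 = 34.9%, the new therapy 126/510 = 24.7% → Drug A
Overall: Drug A 325/840 = 38.7%, the new therapy 180/657 = 27.4% → Drug A
Drug A wins overall and in every disease group — no reversal.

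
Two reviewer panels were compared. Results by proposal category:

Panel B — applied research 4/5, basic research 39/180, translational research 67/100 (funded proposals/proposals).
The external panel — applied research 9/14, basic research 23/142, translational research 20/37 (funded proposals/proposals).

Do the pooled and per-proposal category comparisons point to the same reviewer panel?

Applied research: Panel B 4/5 = 80.0%, the external panel 9/14 = 64.3% → Panel B
Basic research: Panel B 39/180 = 21.7%, the external panel 23/142 = 16.2% → Panel B
Translational research: Panel B 67/100 = 67.0%, the external panel 20/37 = 54.1% → Panel B
Overall: Panel B 110/285 = 38.6%, the external panel 52/193 = 26.9% → Panel B
Panel B wins overall and in every proposal group — no reversal.

Yes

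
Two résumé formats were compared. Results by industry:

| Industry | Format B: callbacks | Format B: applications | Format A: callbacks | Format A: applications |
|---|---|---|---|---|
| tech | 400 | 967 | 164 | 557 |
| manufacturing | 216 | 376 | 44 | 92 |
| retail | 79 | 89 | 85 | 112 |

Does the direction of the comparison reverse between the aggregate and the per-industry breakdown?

Tech: Format B 400/967 = 41.4%, Format A 164/557 = 29.4% → Format B
Manufacturing: Format B 216/376 = 57.4%, Format A 44/92 = 47.8% → Format B
Retail: Format B 79/89 = 88.8%, Format A 85/112 = 75.9% → Format B
Overall: Format B 695/1432 = 48.5%, Format A 293/761 = 38.5% → Format B
Format B wins overall and in every industry group — no reversal.

No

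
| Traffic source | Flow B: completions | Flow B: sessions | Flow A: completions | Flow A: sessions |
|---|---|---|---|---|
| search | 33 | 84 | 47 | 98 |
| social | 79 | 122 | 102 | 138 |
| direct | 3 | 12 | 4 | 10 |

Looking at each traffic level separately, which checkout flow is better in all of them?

Flow A

Search: Flow B 33/84 = 39.3%, Flow A 47/98 = 48.0% → Flow A
Social: Flow B 79/122 = 64.8%, Flow A 102/138 = 73.9% → Flow A
Direct: Flow B 3/12 = 25.0%, Flow A 4/10 = 40.0% → Flow A
Flow A has the higher rate in all 3 groups.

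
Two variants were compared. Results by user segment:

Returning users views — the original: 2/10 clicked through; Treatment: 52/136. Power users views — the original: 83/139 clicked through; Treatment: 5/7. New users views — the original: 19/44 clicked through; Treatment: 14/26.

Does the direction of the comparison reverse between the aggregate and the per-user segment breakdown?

Returning users: the original 2/10 = 20.0%, Treatment 52/136 = 38.2% → Treatment
Power users: the original 83/139 = 59.7%, Treatment 5/7 = 71.4% → Treatment
New users: the original 19/44 = 43.2%, Treatment 14/26 = 53.8% → Treatment
Overall: the original 104/193 = 53.9%, Treatment 71/169 = 42.0% → the original
Treatment wins each user group but the original wins overall — the comparison reverses. Treatment's views skew toward returning users, which has a lower base rate.

Yes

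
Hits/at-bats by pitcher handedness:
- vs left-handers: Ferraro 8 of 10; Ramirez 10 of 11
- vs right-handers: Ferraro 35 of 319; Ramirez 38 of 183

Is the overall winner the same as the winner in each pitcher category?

Yes

Vs left-handers: Ferraro 8/10 = 80.0%, Ramirez 10/11 = 90.9% → Ramirez
Vs right-handers: Ferraro 35/319 = 11.0%, Ramirez 38/183 = 20.8% → Ramirez
Overall: Ferraro 43/329 = 13.1%, Ramirez 48/194 = 24.7% → Ramirez
Ramirez wins overall and in every pitcher group — no reversal.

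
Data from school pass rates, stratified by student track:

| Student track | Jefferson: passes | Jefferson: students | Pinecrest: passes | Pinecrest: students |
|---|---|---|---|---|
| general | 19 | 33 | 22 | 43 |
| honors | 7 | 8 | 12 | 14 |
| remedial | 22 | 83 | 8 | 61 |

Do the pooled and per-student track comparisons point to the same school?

Yes

General: Jefferson 19/33 = 57.6%, Pinecrest 22/43 = 51.2% → Jefferson
Honors: Jefferson 7/8 = 87.5%, Pinecrest 12/14 = 85.7% → Jefferson
Remedial: Jefferson 22/83 = 26.5%, Pinecrest 8/61 = 13.1% → Jefferson
Overall: Jefferson 48/124 = 38.7%, Pinecrest 42/118 = 35.6% → Jefferson
Jefferson wins overall and in every student group — no reversal.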